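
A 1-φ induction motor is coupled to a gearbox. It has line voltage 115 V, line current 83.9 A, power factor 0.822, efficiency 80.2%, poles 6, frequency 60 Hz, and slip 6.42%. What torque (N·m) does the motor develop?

54.1 N·m

P_in = V·I·cosφ = 115 × 83.9 × 0.822 = 7931 W
P_out = η·P_in = 0.802 × 7931 = 6361 W
n_s = 120×60/6 = 1200 rpm; n = 1200×(1−0.0642) = 1123 rpm
ω = 2π×1123/60 = 117.6 rad/s
τ = P_out/ω = 6361/117.6 = 54.1 N·m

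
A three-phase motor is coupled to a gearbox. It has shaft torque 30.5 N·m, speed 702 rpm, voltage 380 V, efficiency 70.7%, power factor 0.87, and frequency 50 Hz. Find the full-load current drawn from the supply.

ω = 2π×702/60 = 73.51 rad/s; P_out = τω = 30.5 × 73.51 = 2242 W
P_in = P_out / η = 2242 / 0.707 = 3171 W
I_L = P_in / (√3·V_L·cosφ) = 3171 / (1.732 × 380 × 0.87) = 5.54 A

5.54 A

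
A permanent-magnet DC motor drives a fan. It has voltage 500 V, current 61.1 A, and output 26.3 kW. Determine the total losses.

P_in = V·I = 500×61.1 = 30550 W
P_out = 26300 W
Losses = P_in − P_out = 30550 − 26300 = 4250 W

4.25 kW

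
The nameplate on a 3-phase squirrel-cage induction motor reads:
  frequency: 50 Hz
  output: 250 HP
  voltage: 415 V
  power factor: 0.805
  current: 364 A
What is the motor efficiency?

P_out = 250 × 746 = 186500 W
P_in = √3·V_L·I_L·cosφ = 1.732 × 415 × 364 × 0.805 = 210617 W
η = P_out / P_in = 186500 / 210617 = 0.885 = 88.5%

88.5 %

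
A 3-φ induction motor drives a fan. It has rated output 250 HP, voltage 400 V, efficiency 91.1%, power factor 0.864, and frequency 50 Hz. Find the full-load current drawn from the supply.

P_out = 250 × 746 = 186500 W
P_in = P_out / η = 186500 / 0.911 = 204720 W
I_L = P_in / (√3·V_L·cosφ) = 204720 / (1.732 × 400 × 0.864) = 342 A

342 A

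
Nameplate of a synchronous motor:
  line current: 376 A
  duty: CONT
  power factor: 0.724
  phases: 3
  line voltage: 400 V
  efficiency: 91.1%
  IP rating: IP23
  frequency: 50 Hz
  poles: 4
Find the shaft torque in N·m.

P_in = √3·V·I·cosφ = 1.732 × 400 × 376 × 0.724 = 188597 W
P_out = η·P_in = 0.911 × 188597 = 171812 W
n = n_s = 120×50/4 = 1500 rpm (synchronous)
ω = 2π×1500/60 = 157.1 rad/s
τ = P_out/ω = 171812/157.1 = 1090 N·m

1090 N·m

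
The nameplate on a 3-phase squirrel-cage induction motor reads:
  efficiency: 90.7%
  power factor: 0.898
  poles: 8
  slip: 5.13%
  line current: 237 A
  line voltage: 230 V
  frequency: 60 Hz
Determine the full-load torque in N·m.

P_in = √3·V·I·cosφ = 1.732 × 230 × 237 × 0.898 = 84781 W
P_out = η·P_in = 0.907 × 84781 = 76896 W
n_s = 120×60/8 = 900 rpm; n = 900×(1−0.0513) = 854 rpm
ω = 2π×854/60 = 89.43 rad/s
τ = P_out/ω = 76896/89.43 = 860 N·m

860 N·m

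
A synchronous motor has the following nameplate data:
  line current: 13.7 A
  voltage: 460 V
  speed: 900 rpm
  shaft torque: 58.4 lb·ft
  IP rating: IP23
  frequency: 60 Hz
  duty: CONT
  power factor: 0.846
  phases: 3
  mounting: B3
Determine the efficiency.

80.8 %

τ = 58.4 lb·ft × 1.356 = 79.19 N·m
ω = 2π × 900/60 = 94.25 rad/s; P_out = τω = 79.19 × 94.25 = 7464 W
P_in = √3·V_L·I_L·cosφ = 1.732 × 460 × 13.7 × 0.846 = 9234 W
η = P_out / P_in = 7464 / 9234 = 0.808 = 80.8%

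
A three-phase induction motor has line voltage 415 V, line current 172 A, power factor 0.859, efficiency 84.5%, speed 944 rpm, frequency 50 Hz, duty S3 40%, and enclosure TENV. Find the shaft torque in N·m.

P_in = √3·V·I·cosφ = 1.732 × 415 × 172 × 0.859 = 106198 W
P_out = η·P_in = 0.845 × 106198 = 89737 W
n = 944 rpm
ω = 2π×944/60 = 98.86 rad/s
τ = P_out/ω = 89737/98.86 = 908 N·m

908 N·m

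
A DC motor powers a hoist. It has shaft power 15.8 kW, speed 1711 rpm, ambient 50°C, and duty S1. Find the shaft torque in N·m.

ω = 2π × 1711/60 = 179.2 rad/s
τ = P/ω = 15800/179.2 = 88.2 N·m

88.2 N·m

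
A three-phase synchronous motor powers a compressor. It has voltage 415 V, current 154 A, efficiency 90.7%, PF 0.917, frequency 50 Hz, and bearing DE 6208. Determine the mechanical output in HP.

123 HP

P_in = √3·V·I·cosφ = 1.732 × 415 × 154 × 0.917 = 101505 W
P_out = η·P_in = 0.907 × 101505 = 92065 W
= 92065/746 = 123 HP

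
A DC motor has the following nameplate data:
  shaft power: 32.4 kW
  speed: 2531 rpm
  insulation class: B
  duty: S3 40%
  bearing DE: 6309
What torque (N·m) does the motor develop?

ω = 2π × 2531/60 = 265 rad/s
τ = P/ω = 32400/265 = 122 N·m

122 N·m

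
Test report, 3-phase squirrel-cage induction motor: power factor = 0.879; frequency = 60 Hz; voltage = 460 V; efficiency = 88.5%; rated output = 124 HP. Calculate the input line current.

P_out = 124 × 746 = 92504 W
P_in = P_out / η = 92504 / 0.885 = 104524 W
I_L = P_in / (√3·V_L·cosφ) = 104524 / (1.732 × 460 × 0.879) = 149 A

149 A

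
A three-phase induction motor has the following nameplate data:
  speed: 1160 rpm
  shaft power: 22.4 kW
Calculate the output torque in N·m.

ω = 2π × 1160/60 = 121.5 rad/s
τ = P/ω = 22400/121.5 = 184 N·m

184 N·m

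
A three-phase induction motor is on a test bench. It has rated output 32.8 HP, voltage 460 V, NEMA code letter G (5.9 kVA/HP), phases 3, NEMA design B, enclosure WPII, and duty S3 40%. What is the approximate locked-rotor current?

243 A

S_LR = 5.9 × 32.8 = 193.52 kVA
I_LR = S_LR/(√3·V_L) = 193520/(1.732×460) = 243 A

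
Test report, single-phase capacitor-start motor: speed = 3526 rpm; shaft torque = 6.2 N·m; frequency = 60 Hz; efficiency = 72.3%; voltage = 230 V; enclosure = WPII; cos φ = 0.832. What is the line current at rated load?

ω = 2π×3526/60 = 369.2 rad/s; P_out = τω = 6.2 × 369.2 = 2289 W
P_in = P_out / η = 2289 / 0.723 = 3166 W
I = P_in / (V·cosφ) = 3166 / (230 × 0.832) = 16.5 A

16.5 A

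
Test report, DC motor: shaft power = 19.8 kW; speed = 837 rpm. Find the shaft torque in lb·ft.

ω = 2π × 837/60 = 87.65 rad/s
τ = P/ω = 19800/87.65 = 225.9 N·m
In lb·ft: 225.9/1.356 = 167 lb·ft

167 lb·ft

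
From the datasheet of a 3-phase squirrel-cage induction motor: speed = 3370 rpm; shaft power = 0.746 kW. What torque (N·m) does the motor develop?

ω = 2π × 3370/60 = 352.9 rad/s
τ = P/ω = 746/352.9 = 2.11 N·m

2.11 N·m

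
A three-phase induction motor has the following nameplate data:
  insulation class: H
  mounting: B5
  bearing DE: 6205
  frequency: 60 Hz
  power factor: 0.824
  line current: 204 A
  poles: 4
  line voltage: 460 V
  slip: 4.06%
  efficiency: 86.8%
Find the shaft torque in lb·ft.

474 lb·ft

P_in = √3·V·I·cosφ = 1.732 × 460 × 204 × 0.824 = 133925 W
P_out = η·P_in = 0.868 × 133925 = 116247 W
n_s = 120×60/4 = 1800 rpm; n = 1800×(1−0.0406) = 1727 rpm
ω = 2π×1727/60 = 180.9 rad/s
τ = P_out/ω = 116247/180.9 = 642.6 N·m
In lb·ft: 642.6/1.356 = 474 lb·ft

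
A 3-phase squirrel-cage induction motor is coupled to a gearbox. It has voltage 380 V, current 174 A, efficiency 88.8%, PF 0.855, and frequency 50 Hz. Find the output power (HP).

117 HP

P_in = √3·V·I·cosφ = 1.732 × 380 × 174 × 0.855 = 97914 W
P_out = η·P_in = 0.888 × 97914 = 86948 W
= 86948/746 = 117 HP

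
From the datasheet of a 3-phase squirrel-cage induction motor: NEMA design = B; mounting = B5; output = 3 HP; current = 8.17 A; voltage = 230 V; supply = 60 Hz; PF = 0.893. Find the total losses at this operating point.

P_in = √3·V·I·cosφ = 1.732×230×8.17×0.893 = 2906 W
P_out = 3×746 = 2238 W
Losses = P_in − P_out = 2906 − 2238 = 668 W

668 W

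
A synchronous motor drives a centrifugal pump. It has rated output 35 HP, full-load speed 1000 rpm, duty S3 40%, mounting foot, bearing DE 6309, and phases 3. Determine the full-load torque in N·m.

249 N·m

P_out = 35 × 746 = 26110 W
ω = 2π × 1000/60 = 104.7 rad/s
τ = P_out/ω = 26110/104.7 = 249 N·m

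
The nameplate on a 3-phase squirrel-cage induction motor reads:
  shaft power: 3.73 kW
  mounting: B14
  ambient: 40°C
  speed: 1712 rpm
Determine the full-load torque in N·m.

20.8 N·m

ω = 2π × 1712/60 = 179.3 rad/s
τ = P/ω = 3730/179.3 = 20.8 N·m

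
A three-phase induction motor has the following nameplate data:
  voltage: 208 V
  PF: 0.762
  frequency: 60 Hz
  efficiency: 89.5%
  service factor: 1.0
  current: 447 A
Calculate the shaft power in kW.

P_in = √3·V·I·cosφ = 1.732 × 208 × 447 × 0.762 = 122708 W
P_out = η·P_in = 0.895 × 122708 = 109824 W

110 kW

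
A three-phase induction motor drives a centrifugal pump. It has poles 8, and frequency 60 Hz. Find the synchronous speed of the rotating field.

n_s = 120f/p = 120×60/8 = 900 rpm

900 rpm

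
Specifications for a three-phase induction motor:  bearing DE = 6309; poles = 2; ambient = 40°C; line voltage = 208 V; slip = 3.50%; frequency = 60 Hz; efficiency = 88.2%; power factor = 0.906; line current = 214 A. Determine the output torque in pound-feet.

125 lb·ft

P_in = √3·V·I·cosφ = 1.732 × 208 × 214 × 0.906 = 69848 W
P_out = η·P_in = 0.882 × 69848 = 61606 W
n_s = 120×60/2 = 3600 rpm; n = 3600×(1−0.035) = 3474 rpm
ω = 2π×3474/60 = 363.8 rad/s
τ = P_out/ω = 61606/363.8 = 169.3 N·m
In lb·ft: 169.3/1.356 = 125 lb·ft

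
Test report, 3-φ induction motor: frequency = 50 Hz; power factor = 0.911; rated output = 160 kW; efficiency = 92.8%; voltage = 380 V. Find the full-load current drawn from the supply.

P_out = 160 kW = 160000 W
P_in = P_out / η = 160000 / 0.928 = 172414 W
I_L = P_in / (√3·V_L·cosφ) = 172414 / (1.732 × 380 × 0.911) = 288 A

288 A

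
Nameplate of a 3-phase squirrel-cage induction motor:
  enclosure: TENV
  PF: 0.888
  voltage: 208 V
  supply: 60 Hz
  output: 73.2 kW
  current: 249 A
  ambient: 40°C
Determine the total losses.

6.46 kW

P_in = √3·V·I·cosφ = 1.732×208×249×0.888 = 79657 W
P_out = 73200 W
Losses = P_in − P_out = 79657 − 73200 = 6457 W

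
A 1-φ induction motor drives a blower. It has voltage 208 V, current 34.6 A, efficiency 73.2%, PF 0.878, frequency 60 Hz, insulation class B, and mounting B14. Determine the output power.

P_in = V·I·cosφ = 208 × 34.6 × 0.878 = 6319 W
P_out = η·P_in = 0.732 × 6319 = 4626 W

4.63 kW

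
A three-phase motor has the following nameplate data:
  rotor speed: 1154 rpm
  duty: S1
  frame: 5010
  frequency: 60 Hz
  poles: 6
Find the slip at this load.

n_s = 120f/p = 120×60/6 = 1200 rpm
s = (n_s − n)/n_s = (1200 − 1154)/1200 = 0.0383

3.8 %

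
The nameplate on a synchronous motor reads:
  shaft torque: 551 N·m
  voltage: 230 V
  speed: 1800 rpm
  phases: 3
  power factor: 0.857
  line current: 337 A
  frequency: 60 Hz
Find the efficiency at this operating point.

ω = 2π × 1800/60 = 188.5 rad/s; P_out = τω = 551 × 188.5 = 103864 W
P_in = √3·V_L·I_L·cosφ = 1.732 × 230 × 337 × 0.857 = 115050 W
η = P_out / P_in = 103864 / 115050 = 0.903 = 90.3%

90.3 %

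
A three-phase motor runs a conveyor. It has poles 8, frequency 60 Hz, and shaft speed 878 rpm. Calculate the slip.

2.44 %

n_s = 120f/p = 120×60/8 = 900 rpm
s = (n_s − n)/n_s = (900 − 878)/900 = 0.0244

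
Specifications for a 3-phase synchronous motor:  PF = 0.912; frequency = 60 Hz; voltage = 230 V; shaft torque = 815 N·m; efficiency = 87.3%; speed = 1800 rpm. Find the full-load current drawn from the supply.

ω = 2π×1800/60 = 188.5 rad/s; P_out = τω = 815 × 188.5 = 153628 W
P_in = P_out / η = 153628 / 0.873 = 175977 W
I_L = P_in / (√3·V_L·cosφ) = 175977 / (1.732 × 230 × 0.912) = 484 A

484 A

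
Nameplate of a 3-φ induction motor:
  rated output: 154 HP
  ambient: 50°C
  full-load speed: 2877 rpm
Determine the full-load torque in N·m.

P_out = 154 × 746 = 114884 W
ω = 2π × 2877/60 = 301.3 rad/s
τ = P_out/ω = 114884/301.3 = 381 N·m

381 N·m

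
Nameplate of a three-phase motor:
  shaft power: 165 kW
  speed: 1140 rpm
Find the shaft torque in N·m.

1380 N·m

ω = 2π × 1140/60 = 119.4 rad/s
τ = P/ω = 165000/119.4 = 1380 N·m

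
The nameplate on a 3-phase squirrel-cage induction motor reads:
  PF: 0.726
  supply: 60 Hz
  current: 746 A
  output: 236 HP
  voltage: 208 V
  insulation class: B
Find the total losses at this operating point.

19100 W

P_in = √3·V·I·cosφ = 1.732×208×746×0.726 = 195113 W
P_out = 236×746 = 176056 W
Losses = P_in − P_out = 195113 − 176056 = 19057 W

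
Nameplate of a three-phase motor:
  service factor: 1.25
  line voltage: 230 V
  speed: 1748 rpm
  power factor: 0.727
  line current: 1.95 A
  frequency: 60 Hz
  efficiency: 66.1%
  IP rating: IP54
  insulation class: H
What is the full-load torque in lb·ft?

1.5 lb·ft

P_in = √3·V·I·cosφ = 1.732 × 230 × 1.95 × 0.727 = 565 W
P_out = η·P_in = 0.661 × 565 = 373 W
n = 1748 rpm
ω = 2π×1748/60 = 183.1 rad/s
τ = P_out/ω = 373/183.1 = 2.037 N·m
In lb·ft: 2.037/1.356 = 1.5 lb·ft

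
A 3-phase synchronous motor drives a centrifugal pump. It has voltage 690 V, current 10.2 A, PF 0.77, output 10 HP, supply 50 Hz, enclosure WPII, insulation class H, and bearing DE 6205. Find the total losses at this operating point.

P_in = √3·V·I·cosφ = 1.732×690×10.2×0.77 = 9386 W
P_out = 10×746 = 7460 W
Losses = P_in − P_out = 9386 − 7460 = 1926 W

1930 W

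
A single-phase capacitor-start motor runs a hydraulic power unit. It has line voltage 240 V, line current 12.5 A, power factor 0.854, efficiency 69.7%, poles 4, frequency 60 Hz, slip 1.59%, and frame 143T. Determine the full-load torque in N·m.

9.63 N·m

P_in = V·I·cosφ = 240 × 12.5 × 0.854 = 2562 W
P_out = η·P_in = 0.697 × 2562 = 1786 W
n_s = 120×60/4 = 1800 rpm; n = 1800×(1−0.0159) = 1771 rpm
ω = 2π×1771/60 = 185.5 rad/s
τ = P_out/ω = 1786/185.5 = 9.63 N·m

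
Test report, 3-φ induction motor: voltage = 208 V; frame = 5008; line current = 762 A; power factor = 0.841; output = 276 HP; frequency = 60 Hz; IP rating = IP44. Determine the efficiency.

P_out = 276 × 746 = 205896 W
P_in = √3·V_L·I_L·cosφ = 1.732 × 208 × 762 × 0.841 = 230867 W
η = P_out / P_in = 205896 / 230867 = 0.892 = 89.2%

89.2 %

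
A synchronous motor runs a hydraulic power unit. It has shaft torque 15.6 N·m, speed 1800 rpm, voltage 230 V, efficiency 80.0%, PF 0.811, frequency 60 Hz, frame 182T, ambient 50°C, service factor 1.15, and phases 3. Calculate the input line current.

11.4 A

ω = 2π×1800/60 = 188.5 rad/s; P_out = τω = 15.6 × 188.5 = 2941 W
P_in = P_out / η = 2941 / 0.800 = 3676 W
I_L = P_in / (√3·V_L·cosφ) = 3676 / (1.732 × 230 × 0.811) = 11.4 A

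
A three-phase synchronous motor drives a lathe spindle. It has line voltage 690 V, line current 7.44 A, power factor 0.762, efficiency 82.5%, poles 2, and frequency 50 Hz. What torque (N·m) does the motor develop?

P_in = √3·V·I·cosφ = 1.732 × 690 × 7.44 × 0.762 = 6775 W
P_out = η·P_in = 0.825 × 6775 = 5589 W
n = n_s = 120×50/2 = 3000 rpm (synchronous)
ω = 2π×3000/60 = 314.2 rad/s
τ = P_out/ω = 5589/314.2 = 17.8 N·m

17.8 N·m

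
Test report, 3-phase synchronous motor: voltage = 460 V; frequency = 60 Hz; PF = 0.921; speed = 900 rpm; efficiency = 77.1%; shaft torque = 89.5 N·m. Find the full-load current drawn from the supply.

ω = 2π×900/60 = 94.25 rad/s; P_out = τω = 89.5 × 94.25 = 8435 W
P_in = P_out / η = 8435 / 0.771 = 10940 W
I_L = P_in / (√3·V_L·cosφ) = 10940 / (1.732 × 460 × 0.921) = 14.9 A

14.9 A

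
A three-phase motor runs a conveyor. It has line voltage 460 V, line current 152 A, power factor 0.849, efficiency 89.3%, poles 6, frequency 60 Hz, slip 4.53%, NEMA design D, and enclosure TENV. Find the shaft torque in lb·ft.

564 lb·ft

P_in = √3·V·I·cosφ = 1.732 × 460 × 152 × 0.849 = 102815 W
P_out = η·P_in = 0.893 × 102815 = 91814 W
n_s = 120×60/6 = 1200 rpm; n = 1200×(1−0.0453) = 1146 rpm
ω = 2π×1146/60 = 120 rad/s
τ = P_out/ω = 91814/120 = 765.1 N·m
In lb·ft: 765.1/1.356 = 564 lb·ft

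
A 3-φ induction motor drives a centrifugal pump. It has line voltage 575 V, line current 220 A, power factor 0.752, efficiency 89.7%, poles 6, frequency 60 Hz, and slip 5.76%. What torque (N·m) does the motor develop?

1250 N·m

P_in = √3·V·I·cosφ = 1.732 × 575 × 220 × 0.752 = 164762 W
P_out = η·P_in = 0.897 × 164762 = 147792 W
n_s = 120×60/6 = 1200 rpm; n = 1200×(1−0.0576) = 1131 rpm
ω = 2π×1131/60 = 118.4 rad/s
τ = P_out/ω = 147792/118.4 = 1250 N·m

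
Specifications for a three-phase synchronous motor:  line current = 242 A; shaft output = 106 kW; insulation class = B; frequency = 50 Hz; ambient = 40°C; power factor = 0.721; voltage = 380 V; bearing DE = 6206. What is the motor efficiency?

92.3 %

P_out = 106 kW = 106000 W
P_in = √3·V_L·I_L·cosφ = 1.732 × 380 × 242 × 0.721 = 114837 W
η = P_out / P_in = 106000 / 114837 = 0.923 = 92.3%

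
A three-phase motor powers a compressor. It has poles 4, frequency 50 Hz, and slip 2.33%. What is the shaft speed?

1465 rpm

n_s = 120f/p = 120×50/4 = 1500 rpm
n = n_s(1 − s) = 1500 × (1 − 0.0233) = 1465 rpm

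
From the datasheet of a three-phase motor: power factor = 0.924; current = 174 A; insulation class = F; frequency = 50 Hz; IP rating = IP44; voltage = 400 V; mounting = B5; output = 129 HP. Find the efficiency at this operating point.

P_out = 129 × 746 = 96234 W
P_in = √3·V_L·I_L·cosφ = 1.732 × 400 × 174 × 0.924 = 111386 W
η = P_out / P_in = 96234 / 111386 = 0.864 = 86.4%

86.4 %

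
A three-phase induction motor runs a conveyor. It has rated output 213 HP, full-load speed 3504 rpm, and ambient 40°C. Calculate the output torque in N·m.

433 N·m

P_out = 213 × 746 = 158898 W
ω = 2π × 3504/60 = 366.9 rad/s
τ = P_out/ω = 158898/366.9 = 433 N·m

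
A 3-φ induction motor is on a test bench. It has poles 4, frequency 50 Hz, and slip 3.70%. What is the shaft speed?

1444 rpm

n_s = 120f/p = 120×50/4 = 1500 rpm
n = n_s(1 − s) = 1500 × (1 − 0.037) = 1444 rpm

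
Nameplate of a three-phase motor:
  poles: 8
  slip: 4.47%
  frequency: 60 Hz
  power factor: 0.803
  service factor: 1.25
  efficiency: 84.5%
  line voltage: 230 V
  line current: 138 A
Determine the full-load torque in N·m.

414 N·m

P_in = √3·V·I·cosφ = 1.732 × 230 × 138 × 0.803 = 44144 W
P_out = η·P_in = 0.845 × 44144 = 37302 W
n_s = 120×60/8 = 900 rpm; n = 900×(1−0.0447) = 860 rpm
ω = 2π×860/60 = 90.06 rad/s
τ = P_out/ω = 37302/90.06 = 414 N·m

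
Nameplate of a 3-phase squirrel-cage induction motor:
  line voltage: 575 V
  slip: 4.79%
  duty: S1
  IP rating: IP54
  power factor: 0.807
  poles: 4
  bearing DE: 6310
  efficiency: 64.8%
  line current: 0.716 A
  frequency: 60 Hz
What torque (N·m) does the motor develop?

2.08 N·m

P_in = √3·V·I·cosφ = 1.732 × 575 × 0.716 × 0.807 = 575 W
P_out = η·P_in = 0.648 × 575 = 373 W
n_s = 120×60/4 = 1800 rpm; n = 1800×(1−0.0479) = 1714 rpm
ω = 2π×1714/60 = 179.5 rad/s
τ = P_out/ω = 373/179.5 = 2.08 N·m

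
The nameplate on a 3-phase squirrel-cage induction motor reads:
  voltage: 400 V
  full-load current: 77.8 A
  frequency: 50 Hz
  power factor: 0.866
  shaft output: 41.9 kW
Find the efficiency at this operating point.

89.8 %

P_out = 41.9 kW = 41900 W
P_in = √3·V_L·I_L·cosφ = 1.732 × 400 × 77.8 × 0.866 = 46677 W
η = P_out / P_in = 41900 / 46677 = 0.898 = 89.8%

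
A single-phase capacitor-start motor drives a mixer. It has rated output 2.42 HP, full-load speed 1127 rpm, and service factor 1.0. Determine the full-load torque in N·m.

15.3 N·m

P_out = 2.42 × 746 = 1805 W
ω = 2π × 1127/60 = 118 rad/s
τ = P_out/ω = 1805/118 = 15.3 N·m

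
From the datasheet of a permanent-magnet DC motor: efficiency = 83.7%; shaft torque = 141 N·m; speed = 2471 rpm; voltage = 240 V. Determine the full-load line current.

ω = 2π×2471/60 = 258.8 rad/s; P_out = τω = 141 × 258.8 = 36491 W
P_in = P_out / η = 36491 / 0.837 = 43597 W
I = P_in / V = 43597 / 240 = 182 A

182 A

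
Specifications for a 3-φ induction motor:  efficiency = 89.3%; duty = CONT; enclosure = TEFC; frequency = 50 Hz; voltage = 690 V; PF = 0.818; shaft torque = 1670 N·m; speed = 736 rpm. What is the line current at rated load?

147 A

ω = 2π×736/60 = 77.07 rad/s; P_out = τω = 1670 × 77.07 = 128707 W
P_in = P_out / η = 128707 / 0.893 = 144129 W
I_L = P_in / (√3·V_L·cosφ) = 144129 / (1.732 × 690 × 0.818) = 147 A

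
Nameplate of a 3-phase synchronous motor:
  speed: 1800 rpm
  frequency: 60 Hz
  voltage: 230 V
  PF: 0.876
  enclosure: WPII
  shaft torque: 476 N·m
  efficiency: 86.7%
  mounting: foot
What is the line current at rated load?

ω = 2π×1800/60 = 188.5 rad/s; P_out = τω = 476 × 188.5 = 89726 W
P_in = P_out / η = 89726 / 0.867 = 103490 W
I_L = P_in / (√3·V_L·cosφ) = 103490 / (1.732 × 230 × 0.876) = 297 A

297 A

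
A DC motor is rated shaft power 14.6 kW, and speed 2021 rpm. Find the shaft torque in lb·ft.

ω = 2π × 2021/60 = 211.6 rad/s
τ = P/ω = 14600/211.6 = 69 N·m
In lb·ft: 69/1.356 = 50.9 lb·ft

50.9 lb·ft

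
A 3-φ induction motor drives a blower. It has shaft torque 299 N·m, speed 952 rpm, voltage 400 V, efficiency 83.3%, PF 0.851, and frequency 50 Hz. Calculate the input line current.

60.7 A

ω = 2π×952/60 = 99.69 rad/s; P_out = τω = 299 × 99.69 = 29807 W
P_in = P_out / η = 29807 / 0.833 = 35783 W
I_L = P_in / (√3·V_L·cosφ) = 35783 / (1.732 × 400 × 0.851) = 60.7 A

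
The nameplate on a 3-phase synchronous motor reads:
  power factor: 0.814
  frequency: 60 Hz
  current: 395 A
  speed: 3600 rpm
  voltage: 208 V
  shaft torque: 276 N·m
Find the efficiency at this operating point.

ω = 2π × 3600/60 = 377 rad/s; P_out = τω = 276 × 377 = 104052 W
P_in = √3·V_L·I_L·cosφ = 1.732 × 208 × 395 × 0.814 = 115833 W
η = P_out / P_in = 104052 / 115833 = 0.898 = 89.8%

89.8 %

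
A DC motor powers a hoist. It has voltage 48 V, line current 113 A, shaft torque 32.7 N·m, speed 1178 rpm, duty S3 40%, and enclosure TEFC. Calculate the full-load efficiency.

ω = 2π × 1178/60 = 123.4 rad/s; P_out = τω = 32.7 × 123.4 = 4035 W
P_in = V·I = 48 × 113 = 5424 W
η = P_out / P_in = 4035 / 5424 = 0.744 = 74.4%

74.4 %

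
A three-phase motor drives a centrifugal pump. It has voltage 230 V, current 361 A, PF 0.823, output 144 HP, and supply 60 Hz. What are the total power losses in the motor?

P_in = √3·V·I·cosφ = 1.732×230×361×0.823 = 118354 W
P_out = 144×746 = 107424 W
Losses = P_in − P_out = 118354 − 107424 = 10930 W

10.9 kW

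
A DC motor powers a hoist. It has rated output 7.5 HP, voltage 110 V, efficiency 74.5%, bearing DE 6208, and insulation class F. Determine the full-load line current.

P_out = 7.5 × 746 = 5595 W
P_in = P_out / η = 5595 / 0.745 = 7510 W
I = P_in / V = 7510 / 110 = 68.3 A

68.3 A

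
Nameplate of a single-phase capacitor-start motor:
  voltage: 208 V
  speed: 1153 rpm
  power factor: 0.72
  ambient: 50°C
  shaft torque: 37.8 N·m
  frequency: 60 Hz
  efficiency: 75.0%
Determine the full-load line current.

40.6 A

ω = 2π×1153/60 = 120.7 rad/s; P_out = τω = 37.8 × 120.7 = 4562 W
P_in = P_out / η = 4562 / 0.750 = 6083 W
I = P_in / (V·cosφ) = 6083 / (208 × 0.72) = 40.6 A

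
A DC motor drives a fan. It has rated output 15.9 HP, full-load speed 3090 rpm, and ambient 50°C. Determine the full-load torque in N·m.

P_out = 15.9 × 746 = 11861 W
ω = 2π × 3090/60 = 323.6 rad/s
τ = P_out/ω = 11861/323.6 = 36.7 N·m

36.7 N·m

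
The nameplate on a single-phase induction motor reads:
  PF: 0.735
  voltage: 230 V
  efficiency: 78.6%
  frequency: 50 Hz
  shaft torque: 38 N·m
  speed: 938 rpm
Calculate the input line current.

28.1 A

ω = 2π×938/60 = 98.23 rad/s; P_out = τω = 38 × 98.23 = 3733 W
P_in = P_out / η = 3733 / 0.786 = 4749 W
I = P_in / (V·cosφ) = 4749 / (230 × 0.735) = 28.1 A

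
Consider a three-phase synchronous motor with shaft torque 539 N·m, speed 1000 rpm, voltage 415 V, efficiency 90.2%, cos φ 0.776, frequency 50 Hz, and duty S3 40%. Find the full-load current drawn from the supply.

112 A

ω = 2π×1000/60 = 104.7 rad/s; P_out = τω = 539 × 104.7 = 56433 W
P_in = P_out / η = 56433 / 0.902 = 62564 W
I_L = P_in / (√3·V_L·cosφ) = 62564 / (1.732 × 415 × 0.776) = 112 A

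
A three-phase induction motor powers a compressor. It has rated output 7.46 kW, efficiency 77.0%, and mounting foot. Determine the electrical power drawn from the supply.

9.69 kW

P_out = 7460 W
P_in = P_out/η = 7460/0.77 = 9688 W = 9.69 kW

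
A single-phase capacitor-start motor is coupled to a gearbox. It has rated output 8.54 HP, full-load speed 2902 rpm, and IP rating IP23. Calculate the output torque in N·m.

P_out = 8.54 × 746 = 6371 W
ω = 2π × 2902/60 = 303.9 rad/s
τ = P_out/ω = 6371/303.9 = 21 N·m

21 N·m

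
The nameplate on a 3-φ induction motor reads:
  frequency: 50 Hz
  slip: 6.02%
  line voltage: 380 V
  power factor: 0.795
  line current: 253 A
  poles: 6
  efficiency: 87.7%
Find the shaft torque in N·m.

1180 N·m

P_in = √3·V·I·cosφ = 1.732 × 380 × 253 × 0.795 = 132379 W
P_out = η·P_in = 0.877 × 132379 = 116096 W
n_s = 120×50/6 = 1000 rpm; n = 1000×(1−0.0602) = 940 rpm
ω = 2π×940/60 = 98.44 rad/s
τ = P_out/ω = 116096/98.44 = 1180 N·m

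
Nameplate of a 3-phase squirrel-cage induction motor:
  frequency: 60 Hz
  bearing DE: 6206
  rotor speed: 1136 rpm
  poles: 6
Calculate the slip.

n_s = 120f/p = 120×60/6 = 1200 rpm
s = (n_s − n)/n_s = (1200 − 1136)/1200 = 0.0533

5.33 %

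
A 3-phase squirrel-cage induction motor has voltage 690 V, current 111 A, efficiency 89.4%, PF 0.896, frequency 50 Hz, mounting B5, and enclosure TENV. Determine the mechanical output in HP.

P_in = √3·V·I·cosφ = 1.732 × 690 × 111 × 0.896 = 118858 W
P_out = η·P_in = 0.894 × 118858 = 106259 W
= 106259/746 = 142 HP

142 HP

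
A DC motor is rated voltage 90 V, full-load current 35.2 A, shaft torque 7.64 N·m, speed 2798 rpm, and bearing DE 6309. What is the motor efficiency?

ω = 2π × 2798/60 = 293 rad/s; P_out = τω = 7.64 × 293 = 2239 W
P_in = V·I = 90 × 35.2 = 3168 W
η = P_out / P_in = 2239 / 3168 = 0.707 = 70.7%

70.7 %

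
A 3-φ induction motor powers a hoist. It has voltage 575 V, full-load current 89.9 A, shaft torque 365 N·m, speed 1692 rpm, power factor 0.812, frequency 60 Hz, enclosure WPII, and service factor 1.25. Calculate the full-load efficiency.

ω = 2π × 1692/60 = 177.2 rad/s; P_out = τω = 365 × 177.2 = 64678 W
P_in = √3·V_L·I_L·cosφ = 1.732 × 575 × 89.9 × 0.812 = 72700 W
η = P_out / P_in = 64678 / 72700 = 0.890 = 89.0%

89.0 %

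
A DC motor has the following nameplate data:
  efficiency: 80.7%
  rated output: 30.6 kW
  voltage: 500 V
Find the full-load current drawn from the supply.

75.8 A

P_out = 30.6 kW = 30600 W
P_in = P_out / η = 30600 / 0.807 = 37918 W
I = P_in / V = 37918 / 500 = 75.8 A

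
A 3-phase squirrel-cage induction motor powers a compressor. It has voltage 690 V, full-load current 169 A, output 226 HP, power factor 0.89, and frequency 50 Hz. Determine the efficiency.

93.8 %

P_out = 226 × 746 = 168596 W
P_in = √3·V_L·I_L·cosφ = 1.732 × 690 × 169 × 0.89 = 179752 W
η = P_out / P_in = 168596 / 179752 = 0.938 = 93.8%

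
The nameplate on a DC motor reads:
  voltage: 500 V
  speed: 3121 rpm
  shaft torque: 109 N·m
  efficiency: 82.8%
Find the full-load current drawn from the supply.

86 A

ω = 2π×3121/60 = 326.8 rad/s; P_out = τω = 109 × 326.8 = 35621 W
P_in = P_out / η = 35621 / 0.828 = 43021 W
I = P_in / V = 43021 / 500 = 86 A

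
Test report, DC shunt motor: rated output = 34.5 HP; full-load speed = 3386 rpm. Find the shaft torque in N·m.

72.6 N·m

P_out = 34.5 × 746 = 25737 W
ω = 2π × 3386/60 = 354.6 rad/s
τ = P_out/ω = 25737/354.6 = 72.6 N·m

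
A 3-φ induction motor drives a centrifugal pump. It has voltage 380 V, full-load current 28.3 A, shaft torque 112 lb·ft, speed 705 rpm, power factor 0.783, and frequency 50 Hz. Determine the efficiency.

76.9 %

τ = 112 lb·ft × 1.356 = 151.9 N·m
ω = 2π × 705/60 = 73.83 rad/s; P_out = τω = 151.9 × 73.83 = 11215 W
P_in = √3·V_L·I_L·cosφ = 1.732 × 380 × 28.3 × 0.783 = 14584 W
η = P_out / P_in = 11215 / 14584 = 0.769 = 76.9%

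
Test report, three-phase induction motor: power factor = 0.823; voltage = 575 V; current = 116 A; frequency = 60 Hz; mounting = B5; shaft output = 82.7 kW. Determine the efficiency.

P_out = 82.7 kW = 82700 W
P_in = √3·V_L·I_L·cosφ = 1.732 × 575 × 116 × 0.823 = 95077 W
η = P_out / P_in = 82700 / 95077 = 0.870 = 87.0%

87.0 %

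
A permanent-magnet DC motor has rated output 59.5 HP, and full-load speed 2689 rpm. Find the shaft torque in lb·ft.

116 lb·ft

P_out = 59.5 × 746 = 44387 W
ω = 2π × 2689/60 = 281.6 rad/s
τ = P_out/ω = 44387/281.6 = 157.6 N·m
In lb·ft: 157.6/1.356 = 116 lb·ft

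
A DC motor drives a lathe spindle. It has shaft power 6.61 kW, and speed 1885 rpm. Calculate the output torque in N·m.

ω = 2π × 1885/60 = 197.4 rad/s
τ = P/ω = 6610/197.4 = 33.5 N·m

33.5 N·m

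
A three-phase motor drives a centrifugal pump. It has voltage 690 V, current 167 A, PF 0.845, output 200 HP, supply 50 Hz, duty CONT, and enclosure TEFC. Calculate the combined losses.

19.4 kW

P_in = √3·V·I·cosφ = 1.732×690×167×0.845 = 168644 W
P_out = 200×746 = 149200 W
Losses = P_in − P_out = 168644 − 149200 = 19444 W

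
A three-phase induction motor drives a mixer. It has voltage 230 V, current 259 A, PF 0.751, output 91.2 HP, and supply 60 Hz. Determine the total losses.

9450 W

P_in = √3·V·I·cosφ = 1.732×230×259×0.751 = 77485 W
P_out = 91.2×746 = 68035 W
Losses = P_in − P_out = 77485 − 68035 = 9450 W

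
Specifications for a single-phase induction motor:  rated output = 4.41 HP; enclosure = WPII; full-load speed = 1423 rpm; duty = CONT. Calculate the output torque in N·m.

22.1 N·m

P_out = 4.41 × 746 = 3290 W
ω = 2π × 1423/60 = 149 rad/s
τ = P_out/ω = 3290/149 = 22.1 N·m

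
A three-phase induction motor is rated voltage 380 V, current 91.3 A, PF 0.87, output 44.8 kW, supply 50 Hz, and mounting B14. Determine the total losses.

P_in = √3·V·I·cosφ = 1.732×380×91.3×0.87 = 52278 W
P_out = 44800 W
Losses = P_in − P_out = 52278 − 44800 = 7478 W

7480 W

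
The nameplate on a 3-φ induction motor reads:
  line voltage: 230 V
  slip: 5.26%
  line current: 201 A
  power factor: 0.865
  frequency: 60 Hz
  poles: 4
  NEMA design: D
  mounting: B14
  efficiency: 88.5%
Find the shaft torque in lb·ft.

P_in = √3·V·I·cosφ = 1.732 × 230 × 201 × 0.865 = 69261 W
P_out = η·P_in = 0.885 × 69261 = 61296 W
n_s = 120×60/4 = 1800 rpm; n = 1800×(1−0.0526) = 1705 rpm
ω = 2π×1705/60 = 178.5 rad/s
τ = P_out/ω = 61296/178.5 = 343.4 N·m
In lb·ft: 343.4/1.356 = 253 lb·ft

253 lb·ft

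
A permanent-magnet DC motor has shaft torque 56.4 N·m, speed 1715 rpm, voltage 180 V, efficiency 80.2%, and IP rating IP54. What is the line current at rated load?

ω = 2π×1715/60 = 179.6 rad/s; P_out = τω = 56.4 × 179.6 = 10129 W
P_in = P_out / η = 10129 / 0.802 = 12630 W
I = P_in / V = 12630 / 180 = 70.2 A

70.2 A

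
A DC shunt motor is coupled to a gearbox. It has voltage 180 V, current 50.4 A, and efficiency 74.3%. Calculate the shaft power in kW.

P_in = V·I = 180 × 50.4 = 9072 W
P_out = η·P_in = 0.743 × 9072 = 6740 W

6.74 kW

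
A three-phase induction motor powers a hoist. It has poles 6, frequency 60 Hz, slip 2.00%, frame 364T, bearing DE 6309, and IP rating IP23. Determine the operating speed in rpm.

n_s = 120f/p = 120×60/6 = 1200 rpm
n = n_s(1 − s) = 1200 × (1 − 0.02) = 1176 rpm

1176 rpm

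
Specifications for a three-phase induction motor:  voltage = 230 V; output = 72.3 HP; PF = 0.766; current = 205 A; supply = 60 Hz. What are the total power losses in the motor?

8.62 kW

P_in = √3·V·I·cosφ = 1.732×230×205×0.766 = 62554 W
P_out = 72.3×746 = 53936 W
Losses = P_in − P_out = 62554 − 53936 = 8618 W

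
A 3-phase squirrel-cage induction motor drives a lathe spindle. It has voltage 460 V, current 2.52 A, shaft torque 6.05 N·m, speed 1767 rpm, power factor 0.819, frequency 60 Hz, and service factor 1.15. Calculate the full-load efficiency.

68.1 %

ω = 2π × 1767/60 = 185 rad/s; P_out = τω = 6.05 × 185 = 1119 W
P_in = √3·V_L·I_L·cosφ = 1.732 × 460 × 2.52 × 0.819 = 1644 W
η = P_out / P_in = 1119 / 1644 = 0.681 = 68.1%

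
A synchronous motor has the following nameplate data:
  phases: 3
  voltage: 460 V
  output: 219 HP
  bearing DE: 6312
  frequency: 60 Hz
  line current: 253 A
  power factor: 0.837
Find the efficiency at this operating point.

P_out = 219 × 746 = 163374 W
P_in = √3·V_L·I_L·cosφ = 1.732 × 460 × 253 × 0.837 = 168714 W
η = P_out / P_in = 163374 / 168714 = 0.968 = 96.8%

96.8 %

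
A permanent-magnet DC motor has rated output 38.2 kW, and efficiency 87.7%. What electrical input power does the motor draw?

P_out = 38200 W
P_in = P_out/η = 38200/0.877 = 43558 W = 43.6 kW

43.6 kW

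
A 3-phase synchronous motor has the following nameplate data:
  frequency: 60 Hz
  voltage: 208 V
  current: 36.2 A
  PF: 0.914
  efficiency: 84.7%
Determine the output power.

P_in = √3·V·I·cosφ = 1.732 × 208 × 36.2 × 0.914 = 11920 W
P_out = η·P_in = 0.847 × 11920 = 10096 W

10.1 kW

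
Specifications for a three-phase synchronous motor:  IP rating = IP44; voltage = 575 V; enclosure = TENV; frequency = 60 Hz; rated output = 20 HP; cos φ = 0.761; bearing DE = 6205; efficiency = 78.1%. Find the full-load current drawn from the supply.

25.2 A

P_out = 20 × 746 = 14920 W
P_in = P_out / η = 14920 / 0.781 = 19104 W
I_L = P_in / (√3·V_L·cosφ) = 19104 / (1.732 × 575 × 0.761) = 25.2 A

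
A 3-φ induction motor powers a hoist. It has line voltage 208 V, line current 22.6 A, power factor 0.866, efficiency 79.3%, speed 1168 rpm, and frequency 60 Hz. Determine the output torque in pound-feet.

P_in = √3·V·I·cosφ = 1.732 × 208 × 22.6 × 0.866 = 7051 W
P_out = η·P_in = 0.793 × 7051 = 5591 W
n = 1168 rpm
ω = 2π×1168/60 = 122.3 rad/s
τ = P_out/ω = 5591/122.3 = 45.72 N·m
In lb·ft: 45.72/1.356 = 33.7 lb·ft

33.7 lb·ft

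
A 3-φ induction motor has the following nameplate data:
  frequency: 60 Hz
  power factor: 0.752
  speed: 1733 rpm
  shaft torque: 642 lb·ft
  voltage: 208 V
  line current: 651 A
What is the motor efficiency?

89.6 %

τ = 642 lb·ft × 1.356 = 870.6 N·m
ω = 2π × 1733/60 = 181.5 rad/s; P_out = τω = 870.6 × 181.5 = 158014 W
P_in = √3·V_L·I_L·cosφ = 1.732 × 208 × 651 × 0.752 = 176364 W
η = P_out / P_in = 158014 / 176364 = 0.896 = 89.6%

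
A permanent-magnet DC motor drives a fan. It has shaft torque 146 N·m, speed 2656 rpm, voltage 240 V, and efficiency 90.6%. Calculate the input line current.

ω = 2π×2656/60 = 278.1 rad/s; P_out = τω = 146 × 278.1 = 40603 W
P_in = P_out / η = 40603 / 0.906 = 44816 W
I = P_in / V = 44816 / 240 = 187 A

187 A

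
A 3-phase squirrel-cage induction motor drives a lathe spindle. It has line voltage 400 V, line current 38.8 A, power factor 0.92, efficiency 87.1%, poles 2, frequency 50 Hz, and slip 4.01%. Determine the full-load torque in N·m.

P_in = √3·V·I·cosφ = 1.732 × 400 × 38.8 × 0.92 = 24730 W
P_out = η·P_in = 0.871 × 24730 = 21540 W
n_s = 120×50/2 = 3000 rpm; n = 3000×(1−0.0401) = 2880 rpm
ω = 2π×2880/60 = 301.6 rad/s
τ = P_out/ω = 21540/301.6 = 71.4 N·m

71.4 N·m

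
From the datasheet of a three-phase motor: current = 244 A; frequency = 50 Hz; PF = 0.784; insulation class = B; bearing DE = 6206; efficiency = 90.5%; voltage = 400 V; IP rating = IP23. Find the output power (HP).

161 HP

P_in = √3·V·I·cosφ = 1.732 × 400 × 244 × 0.784 = 132530 W
P_out = η·P_in = 0.905 × 132530 = 119940 W
= 119940/746 = 161 HP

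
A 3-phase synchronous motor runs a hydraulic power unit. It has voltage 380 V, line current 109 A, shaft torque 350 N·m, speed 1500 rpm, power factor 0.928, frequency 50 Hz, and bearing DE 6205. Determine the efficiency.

82.6 %

ω = 2π × 1500/60 = 157.1 rad/s; P_out = τω = 350 × 157.1 = 54985 W
P_in = √3·V_L·I_L·cosφ = 1.732 × 380 × 109 × 0.928 = 66574 W
η = P_out / P_in = 54985 / 66574 = 0.826 = 82.6%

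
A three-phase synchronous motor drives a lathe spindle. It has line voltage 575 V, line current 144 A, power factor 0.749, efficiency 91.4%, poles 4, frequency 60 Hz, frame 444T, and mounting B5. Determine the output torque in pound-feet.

P_in = √3·V·I·cosφ = 1.732 × 575 × 144 × 0.749 = 107414 W
P_out = η·P_in = 0.914 × 107414 = 98176 W
n = n_s = 120×60/4 = 1800 rpm (synchronous)
ω = 2π×1800/60 = 188.5 rad/s
τ = P_out/ω = 98176/188.5 = 520.8 N·m
In lb·ft: 520.8/1.356 = 384 lb·ft

384 lb·ft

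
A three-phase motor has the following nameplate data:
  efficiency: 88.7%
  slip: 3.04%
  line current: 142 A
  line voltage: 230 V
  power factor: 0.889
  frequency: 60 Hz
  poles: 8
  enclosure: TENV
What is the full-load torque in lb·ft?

P_in = √3·V·I·cosφ = 1.732 × 230 × 142 × 0.889 = 50288 W
P_out = η·P_in = 0.887 × 50288 = 44605 W
n_s = 120×60/8 = 900 rpm; n = 900×(1−0.0304) = 873 rpm
ω = 2π×873/60 = 91.42 rad/s
τ = P_out/ω = 44605/91.42 = 487.9 N·m
In lb·ft: 487.9/1.356 = 360 lb·ft

360 lb·ft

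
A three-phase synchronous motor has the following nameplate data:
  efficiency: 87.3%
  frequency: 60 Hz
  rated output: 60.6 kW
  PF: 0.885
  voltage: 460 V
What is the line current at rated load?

P_out = 60.6 kW = 60600 W
P_in = P_out / η = 60600 / 0.873 = 69416 W
I_L = P_in / (√3·V_L·cosφ) = 69416 / (1.732 × 460 × 0.885) = 98.4 A

98.4 A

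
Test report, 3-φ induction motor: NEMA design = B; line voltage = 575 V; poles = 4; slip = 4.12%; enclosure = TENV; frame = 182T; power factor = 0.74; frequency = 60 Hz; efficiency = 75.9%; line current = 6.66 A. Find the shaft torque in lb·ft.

P_in = √3·V·I·cosφ = 1.732 × 575 × 6.66 × 0.74 = 4908 W
P_out = η·P_in = 0.759 × 4908 = 3725 W
n_s = 120×60/4 = 1800 rpm; n = 1800×(1−0.0412) = 1726 rpm
ω = 2π×1726/60 = 180.7 rad/s
τ = P_out/ω = 3725/180.7 = 20.61 N·m
In lb·ft: 20.61/1.356 = 15.2 lb·ft

15.2 lb·ft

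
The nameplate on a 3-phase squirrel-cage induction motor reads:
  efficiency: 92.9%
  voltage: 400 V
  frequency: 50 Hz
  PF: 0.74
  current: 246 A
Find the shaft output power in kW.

P_in = √3·V·I·cosφ = 1.732 × 400 × 246 × 0.74 = 126117 W
P_out = η·P_in = 0.929 × 126117 = 117163 W

117 kW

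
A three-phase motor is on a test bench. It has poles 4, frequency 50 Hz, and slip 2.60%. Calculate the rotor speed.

1461 rpm

n_s = 120f/p = 120×50/4 = 1500 rpm
n = n_s(1 − s) = 1500 × (1 − 0.026) = 1461 rpm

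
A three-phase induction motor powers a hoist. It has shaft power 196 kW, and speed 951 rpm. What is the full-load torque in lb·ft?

ω = 2π × 951/60 = 99.59 rad/s
τ = P/ω = 196000/99.59 = 1968 N·m
In lb·ft: 1968/1.356 = 1450 lb·ft

1450 lb·ft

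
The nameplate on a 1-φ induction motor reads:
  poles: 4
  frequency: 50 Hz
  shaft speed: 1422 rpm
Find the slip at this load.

5.2 %

n_s = 120f/p = 120×50/4 = 1500 rpm
s = (n_s − n)/n_s = (1500 − 1422)/1500 = 0.0520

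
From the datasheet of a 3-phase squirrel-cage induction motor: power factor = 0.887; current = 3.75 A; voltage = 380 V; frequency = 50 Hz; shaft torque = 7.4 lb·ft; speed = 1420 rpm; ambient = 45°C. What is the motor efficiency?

τ = 7.4 lb·ft × 1.356 = 10.03 N·m
ω = 2π × 1420/60 = 148.7 rad/s; P_out = τω = 10.03 × 148.7 = 1491 W
P_in = √3·V_L·I_L·cosφ = 1.732 × 380 × 3.75 × 0.887 = 2189 W
η = P_out / P_in = 1491 / 2189 = 0.681 = 68.1%

68.1 %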